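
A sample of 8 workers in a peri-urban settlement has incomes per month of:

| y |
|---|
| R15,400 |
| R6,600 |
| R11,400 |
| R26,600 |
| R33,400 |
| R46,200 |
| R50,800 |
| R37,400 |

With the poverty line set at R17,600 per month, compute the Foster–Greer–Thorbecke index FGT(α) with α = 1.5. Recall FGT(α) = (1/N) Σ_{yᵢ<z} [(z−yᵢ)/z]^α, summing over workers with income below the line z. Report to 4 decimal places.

0.0934

Below z: R6,600, R11,400, R15,400 (q = 3 of N = 8).
Normalized shortfalls: (17600−6600)/17600 = 0.6250; (17600−11400)/17600 = 0.3523; (17600−15400)/17600 = 0.1250.
Raised to α = 1.5: 0.49411; 0.20908; 0.04419.
Sum = 0.747383; FGT(1.5) = 0.747383 / 8 = 0.0934.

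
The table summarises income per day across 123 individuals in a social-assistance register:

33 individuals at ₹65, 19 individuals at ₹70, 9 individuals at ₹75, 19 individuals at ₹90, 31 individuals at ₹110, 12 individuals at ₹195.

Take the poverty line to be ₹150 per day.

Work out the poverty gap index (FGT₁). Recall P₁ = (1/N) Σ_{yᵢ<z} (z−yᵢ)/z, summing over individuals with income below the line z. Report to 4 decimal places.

0.4000

Below the line: 33×₹65, 19×₹70, 9×₹75, 19×₹90, 31×₹110 (q = 111 of N = 123).
Gap ratios (z−y)/z: (150−65)/150 = 0.5667 (×33); (150−70)/150 = 0.5333 (×19); (150−75)/150 = 0.5000 (×9); (150−90)/150 = 0.4000 (×19); (150−110)/150 = 0.2667 (×31).
Sum of shortfalls = 49.200000; P₁ averages over all N: 49.200000 / 123 = 0.4000.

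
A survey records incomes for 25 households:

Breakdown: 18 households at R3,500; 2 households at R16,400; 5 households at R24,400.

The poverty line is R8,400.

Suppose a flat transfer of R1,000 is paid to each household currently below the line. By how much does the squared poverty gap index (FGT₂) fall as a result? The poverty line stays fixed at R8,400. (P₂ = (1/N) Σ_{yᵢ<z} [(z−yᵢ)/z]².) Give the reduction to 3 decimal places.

Before: below the line — 18×R3,500; squared poverty gap index (FGT₂) = 0.24500.
After the R1,000 transfer: below the line — 18×R4,500; squared poverty gap index (FGT₂) = 0.15520.
Reduction = 0.24500 − 0.15520 = 0.090.

0.090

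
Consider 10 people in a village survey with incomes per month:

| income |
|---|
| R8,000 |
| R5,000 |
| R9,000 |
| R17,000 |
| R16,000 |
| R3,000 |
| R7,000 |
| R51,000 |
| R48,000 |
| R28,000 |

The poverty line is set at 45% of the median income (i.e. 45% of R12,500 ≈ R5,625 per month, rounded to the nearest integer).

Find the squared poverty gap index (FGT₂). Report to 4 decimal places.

0.0230

Incomes under z: R3,000, R5,000 (q = 2 of N = 10).
Relative gaps: (5625−3000)/5625 = 0.4667; (5625−5000)/5625 = 0.1111.
Squared: 0.2178; 0.0123.
Sum = 0.230123; P₂ = 0.230123 / 10 = 0.0230.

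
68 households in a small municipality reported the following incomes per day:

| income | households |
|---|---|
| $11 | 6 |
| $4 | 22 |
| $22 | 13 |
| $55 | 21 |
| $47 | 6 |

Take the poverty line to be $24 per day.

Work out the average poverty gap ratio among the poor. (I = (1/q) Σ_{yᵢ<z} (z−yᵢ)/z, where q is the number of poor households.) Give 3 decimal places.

0.553

Below the line: 22×$4, 6×$11, 13×$22 (q = 41 of N = 68).
Shortfall ratios (z−y)/z: 0.8333 (×22), 0.5417 (×6), 0.0833 (×13); sum = 22.666667.
The income-gap ratio divides by q (the poor only): 22.666667 / 41 = 0.553.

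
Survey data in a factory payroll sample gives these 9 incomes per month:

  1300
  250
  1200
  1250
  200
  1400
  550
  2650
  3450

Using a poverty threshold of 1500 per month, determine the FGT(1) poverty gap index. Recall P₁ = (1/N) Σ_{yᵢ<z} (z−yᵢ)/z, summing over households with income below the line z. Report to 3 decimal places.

Below z: 200, 250, 550, 1200, 1250, 1300, 1400 (q = 7 of N = 9).
Gap ratios (z−y)/z: (1500−200)/1500 = 0.8667; (1500−250)/1500 = 0.8333; (1500−550)/1500 = 0.6333; (1500−1200)/1500 = 0.2000; (1500−1250)/1500 = 0.1667; (1500−1300)/1500 = 0.1333; (1500−1400)/1500 = 0.0667.
Sum of shortfalls = 2.900000; P₁ averages over all N: 2.900000 / 9 = 0.322.

0.322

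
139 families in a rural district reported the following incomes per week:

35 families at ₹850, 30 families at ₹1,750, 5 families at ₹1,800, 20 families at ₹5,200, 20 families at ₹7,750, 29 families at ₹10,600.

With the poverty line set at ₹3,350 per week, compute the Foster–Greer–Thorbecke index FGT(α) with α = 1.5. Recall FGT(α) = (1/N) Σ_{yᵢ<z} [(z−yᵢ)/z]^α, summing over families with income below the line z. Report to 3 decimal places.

0.245

Below the line: 35×₹850, 30×₹1,750, 5×₹1,800 (q = 70 of N = 139).
Shortfall ratios: (3350−850)/3350 = 0.7463 (×35); (3350−1750)/3350 = 0.4776 (×30); (3350−1800)/3350 = 0.4627 (×5).
Raised to α = 1.5: 0.64468 (×35); 0.33008 (×30); 0.31472 (×5).
Sum = 34.039602; FGT(1.5) = 34.039602 / 139 = 0.245.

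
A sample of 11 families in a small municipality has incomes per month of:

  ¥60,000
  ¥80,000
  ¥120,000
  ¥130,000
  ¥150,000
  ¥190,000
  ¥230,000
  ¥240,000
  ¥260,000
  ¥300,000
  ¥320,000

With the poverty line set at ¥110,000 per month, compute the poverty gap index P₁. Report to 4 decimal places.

0.0661

Below z: ¥60,000, ¥80,000 (q = 2 of N = 11).
Relative gaps: (110000−60000)/110000 = 0.4545; (110000−80000)/110000 = 0.2727.
Σ = 0.727273. Dividing by the full population N = 11 gives P₁ = 0.0661.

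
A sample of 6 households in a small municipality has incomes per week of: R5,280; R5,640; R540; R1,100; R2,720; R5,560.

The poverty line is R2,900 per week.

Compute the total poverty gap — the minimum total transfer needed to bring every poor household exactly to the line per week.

Below z: R540, R1,100, R2,720 (q = 3 of N = 6).
Individual gaps: 2900−540 = 2360; 2900−1100 = 1800; 2900−2720 = 180.
Aggregate gap = R4,340.

R4,340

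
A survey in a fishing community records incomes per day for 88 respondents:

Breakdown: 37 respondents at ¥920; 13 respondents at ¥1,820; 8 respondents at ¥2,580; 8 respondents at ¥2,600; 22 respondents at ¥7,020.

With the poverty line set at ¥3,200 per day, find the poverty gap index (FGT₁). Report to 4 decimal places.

0.3979

Incomes under z: 37×¥920, 13×¥1,820, 8×¥2,580, 8×¥2,600 (q = 66 of N = 88).
Gap ratios (z−y)/z: (3200−920)/3200 = 0.7125 (×37); (3200−1820)/3200 = 0.4313 (×13); (3200−2580)/3200 = 0.1938 (×8); (3200−2600)/3200 = 0.1875 (×8).
Sum of shortfalls = 35.018750; P₁ averages over all N: 35.018750 / 88 = 0.3979.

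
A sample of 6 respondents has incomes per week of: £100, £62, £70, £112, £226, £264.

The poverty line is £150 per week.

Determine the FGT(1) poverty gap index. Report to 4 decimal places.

Below the line: £62, £70, £100, £112 (q = 4 of N = 6).
Normalized shortfalls: (150−62)/150 = 0.5867; (150−70)/150 = 0.5333; (150−100)/150 = 0.3333; (150−112)/150 = 0.2533.
Σ = 1.706667. Dividing by the full population N = 6 gives P₁ = 0.2844.

0.2844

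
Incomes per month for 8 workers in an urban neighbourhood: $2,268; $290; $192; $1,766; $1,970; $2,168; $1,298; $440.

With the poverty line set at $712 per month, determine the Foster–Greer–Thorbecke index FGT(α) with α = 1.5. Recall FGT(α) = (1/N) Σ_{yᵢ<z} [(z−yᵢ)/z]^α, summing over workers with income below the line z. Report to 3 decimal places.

0.165

Below the line: $192, $290, $440 (q = 3 of N = 8).
Relative gaps: (712−192)/712 = 0.7303; (712−290)/712 = 0.5927; (712−440)/712 = 0.3820.
Raised to α = 1.5: 0.62414; 0.45630; 0.23612.
Sum = 1.316563; FGT(1.5) = 1.316563 / 8 = 0.165.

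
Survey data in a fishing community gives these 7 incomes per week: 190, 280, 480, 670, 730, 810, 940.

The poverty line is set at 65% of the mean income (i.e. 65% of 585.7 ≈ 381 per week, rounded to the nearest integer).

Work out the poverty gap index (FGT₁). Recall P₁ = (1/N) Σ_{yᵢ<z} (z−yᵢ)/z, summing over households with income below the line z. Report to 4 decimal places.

0.1095

Below the line: 190, 280 (q = 2 of N = 7).
Normalized shortfalls: (381−190)/381 = 0.5013; (381−280)/381 = 0.2651.
Σ = 0.766404. Dividing by the full population N = 7 gives P₁ = 0.1095.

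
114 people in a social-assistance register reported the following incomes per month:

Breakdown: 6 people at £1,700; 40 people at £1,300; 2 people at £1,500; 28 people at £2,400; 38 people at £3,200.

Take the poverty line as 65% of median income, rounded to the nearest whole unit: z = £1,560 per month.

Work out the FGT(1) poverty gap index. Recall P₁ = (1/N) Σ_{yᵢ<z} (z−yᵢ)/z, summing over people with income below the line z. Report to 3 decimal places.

0.059

Below the line: 40×£1,300, 2×£1,500 (q = 42 of N = 114).
Relative gaps: (1560−1300)/1560 = 0.1667 (×40); (1560−1500)/1560 = 0.0385 (×2).
Σ = 6.743590. Dividing by the full population N = 114 gives P₁ = 0.059.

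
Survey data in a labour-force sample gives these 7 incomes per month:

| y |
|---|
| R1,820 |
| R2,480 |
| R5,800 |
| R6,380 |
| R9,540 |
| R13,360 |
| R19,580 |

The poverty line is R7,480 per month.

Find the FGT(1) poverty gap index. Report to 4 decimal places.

0.2567

Incomes under z: R1,820, R2,480, R5,800, R6,380 (q = 4 of N = 7).
Gap ratios (z−y)/z: (7480−1820)/7480 = 0.7567; (7480−2480)/7480 = 0.6684; (7480−5800)/7480 = 0.2246; (7480−6380)/7480 = 0.1471.
Sum of shortfalls = 1.796791; P₁ averages over all N: 1.796791 / 7 = 0.2567.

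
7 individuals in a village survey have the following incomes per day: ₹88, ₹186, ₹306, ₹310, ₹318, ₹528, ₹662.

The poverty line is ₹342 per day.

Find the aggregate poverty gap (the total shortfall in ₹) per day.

Incomes under z: ₹88, ₹186, ₹306, ₹310, ₹318 (q = 5 of N = 7).
Individual gaps: 342−88 = 254; 342−186 = 156; 342−306 = 36; 342−310 = 32; 342−318 = 24.
Aggregate gap = ₹502.

₹502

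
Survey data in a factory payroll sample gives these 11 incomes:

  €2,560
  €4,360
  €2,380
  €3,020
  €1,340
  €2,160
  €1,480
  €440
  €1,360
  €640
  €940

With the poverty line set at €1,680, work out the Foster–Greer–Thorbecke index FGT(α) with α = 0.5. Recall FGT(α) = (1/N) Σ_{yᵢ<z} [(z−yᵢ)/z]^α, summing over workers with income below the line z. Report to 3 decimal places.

Below the line: €440, €640, €940, €1,340, €1,360, €1,480 (q = 6 of N = 11).
Relative gaps: (1680−440)/1680 = 0.7381; (1680−640)/1680 = 0.6190; (1680−940)/1680 = 0.4405; (1680−1340)/1680 = 0.2024; (1680−1360)/1680 = 0.1905; (1680−1480)/1680 = 0.1190.
Raised to α = 0.5: 0.85912; 0.78680; 0.66368; 0.44987; 0.43644; 0.34503.
Sum = 3.540941; FGT(0.5) = 3.540941 / 11 = 0.322.

0.322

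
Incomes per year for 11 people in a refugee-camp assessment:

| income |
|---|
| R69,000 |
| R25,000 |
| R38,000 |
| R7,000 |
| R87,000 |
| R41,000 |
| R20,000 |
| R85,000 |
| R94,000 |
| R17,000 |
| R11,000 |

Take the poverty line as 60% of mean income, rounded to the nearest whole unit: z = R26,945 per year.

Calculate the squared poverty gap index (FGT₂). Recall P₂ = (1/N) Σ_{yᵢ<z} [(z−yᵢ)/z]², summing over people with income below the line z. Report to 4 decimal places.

Below the line: R7,000, R11,000, R17,000, R20,000, R25,000 (q = 5 of N = 11).
Shortfall ratios: (26945−7000)/26945 = 0.7402; (26945−11000)/26945 = 0.5918; (26945−17000)/26945 = 0.3691; (26945−20000)/26945 = 0.2577; (26945−25000)/26945 = 0.0722.
Squared: 0.5479; 0.3502; 0.1362; 0.0664; 0.0052.
Sum = 1.105962; P₂ = 1.105962 / 11 = 0.1005.

0.1005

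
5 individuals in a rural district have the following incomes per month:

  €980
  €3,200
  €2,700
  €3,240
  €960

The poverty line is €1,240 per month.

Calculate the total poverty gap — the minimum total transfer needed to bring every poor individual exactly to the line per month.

Below z: €960, €980 (q = 2 of N = 5).
Individual gaps: 1240−960 = 280; 1240−980 = 260.
Aggregate gap = €540.

€540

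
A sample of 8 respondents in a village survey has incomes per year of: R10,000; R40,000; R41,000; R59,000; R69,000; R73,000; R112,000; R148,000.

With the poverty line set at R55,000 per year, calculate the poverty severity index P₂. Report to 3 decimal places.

Poor units: R10,000, R40,000, R41,000 (q = 3 of N = 8).
Shortfall ratios: (55000−10000)/55000 = 0.8182; (55000−40000)/55000 = 0.2727; (55000−41000)/55000 = 0.2545.
Squared: 0.6694; 0.0744; 0.0648.
Sum = 0.808595; P₂ = 0.808595 / 8 = 0.101.

0.101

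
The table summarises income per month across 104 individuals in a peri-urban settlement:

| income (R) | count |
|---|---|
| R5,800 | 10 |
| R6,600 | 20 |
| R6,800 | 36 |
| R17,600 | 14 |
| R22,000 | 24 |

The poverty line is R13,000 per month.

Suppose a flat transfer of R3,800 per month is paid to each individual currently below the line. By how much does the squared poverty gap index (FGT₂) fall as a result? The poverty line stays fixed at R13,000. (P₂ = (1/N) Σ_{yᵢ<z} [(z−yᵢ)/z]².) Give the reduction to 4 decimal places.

0.1288

Before: below the line — 10×R5,800, 20×R6,600, 36×R6,800; squared poverty gap index (FGT₂) = 0.154838.
After the R3,800 transfer: below the line — 10×R9,600, 20×R10,400, 36×R10,600; squared poverty gap index (FGT₂) = 0.026067.
Reduction = 0.154838 − 0.026067 = 0.1288.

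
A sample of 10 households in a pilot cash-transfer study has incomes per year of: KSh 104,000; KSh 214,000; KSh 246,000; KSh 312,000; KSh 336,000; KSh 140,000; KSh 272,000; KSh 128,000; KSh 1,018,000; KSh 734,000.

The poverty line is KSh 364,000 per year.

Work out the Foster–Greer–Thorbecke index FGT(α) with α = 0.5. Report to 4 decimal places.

0.4804

Below z: KSh 104,000, KSh 128,000, KSh 140,000, KSh 214,000, KSh 246,000, KSh 272,000, KSh 312,000, KSh 336,000 (q = 8 of N = 10).
Normalized shortfalls: (364000−104000)/364000 = 0.7143; (364000−128000)/364000 = 0.6484; (364000−140000)/364000 = 0.6154; (364000−214000)/364000 = 0.4121; (364000−246000)/364000 = 0.3242; (364000−272000)/364000 = 0.2527; (364000−312000)/364000 = 0.1429; (364000−336000)/364000 = 0.0769.
Raised to α = 0.5: 0.84515; 0.80520; 0.78446; 0.64194; 0.56936; 0.50274; 0.37796; 0.27735.
Sum = 4.804181; FGT(0.5) = 4.804181 / 10 = 0.4804.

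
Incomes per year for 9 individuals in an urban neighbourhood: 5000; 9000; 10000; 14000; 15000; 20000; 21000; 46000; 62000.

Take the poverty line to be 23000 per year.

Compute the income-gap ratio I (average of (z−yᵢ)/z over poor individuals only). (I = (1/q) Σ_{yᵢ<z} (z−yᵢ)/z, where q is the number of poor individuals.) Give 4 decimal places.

0.4161

Poor units: 5000, 9000, 10000, 14000, 15000, 20000, 21000 (q = 7 of N = 9).
Shortfall ratios (z−y)/z: 0.7826, 0.6087, 0.5652, 0.3913, 0.3478, 0.1304, 0.0870; sum = 2.913043.
The income-gap ratio divides by q (the poor only): 2.913043 / 7 = 0.4161.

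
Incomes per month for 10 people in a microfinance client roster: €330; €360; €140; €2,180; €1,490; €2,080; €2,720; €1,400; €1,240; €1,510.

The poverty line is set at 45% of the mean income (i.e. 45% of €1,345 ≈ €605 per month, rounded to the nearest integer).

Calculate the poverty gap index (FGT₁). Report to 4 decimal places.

0.1628

Incomes under z: €140, €330, €360 (q = 3 of N = 10).
Shortfall ratios: (605−140)/605 = 0.7686; (605−330)/605 = 0.4545; (605−360)/605 = 0.4050.
Σ = 1.628099. Dividing by the full population N = 10 gives P₁ = 0.1628.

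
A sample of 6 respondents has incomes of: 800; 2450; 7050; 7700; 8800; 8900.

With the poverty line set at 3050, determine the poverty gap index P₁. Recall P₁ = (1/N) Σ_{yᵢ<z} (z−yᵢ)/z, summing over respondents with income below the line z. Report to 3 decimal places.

Below the line: 800, 2450 (q = 2 of N = 6).
Gap ratios (z−y)/z: (3050−800)/3050 = 0.7377; (3050−2450)/3050 = 0.1967.
Sum of shortfalls = 0.934426; P₁ averages over all N: 0.934426 / 6 = 0.156.

0.156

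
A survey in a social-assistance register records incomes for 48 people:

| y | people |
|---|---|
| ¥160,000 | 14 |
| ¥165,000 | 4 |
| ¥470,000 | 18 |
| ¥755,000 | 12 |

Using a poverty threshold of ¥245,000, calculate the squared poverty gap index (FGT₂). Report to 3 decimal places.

0.044

Below z: 14×¥160,000, 4×¥165,000 (q = 18 of N = 48).
Relative gaps: (245000−160000)/245000 = 0.3469 (×14); (245000−165000)/245000 = 0.3265 (×4).
Squared: 0.1204 (×14); 0.1066 (×4).
Sum = 2.111620; P₂ = 2.111620 / 48 = 0.044.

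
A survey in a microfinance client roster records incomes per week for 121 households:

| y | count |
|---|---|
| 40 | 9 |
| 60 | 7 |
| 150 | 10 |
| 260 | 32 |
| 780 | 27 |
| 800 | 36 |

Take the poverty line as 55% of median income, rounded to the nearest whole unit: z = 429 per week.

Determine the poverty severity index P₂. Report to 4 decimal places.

0.1800

Incomes under z: 9×40, 7×60, 10×150, 32×260 (q = 58 of N = 121).
Shortfall ratios: (429−40)/429 = 0.9068 (×9); (429−60)/429 = 0.8601 (×7); (429−150)/429 = 0.6503 (×10); (429−260)/429 = 0.3939 (×32).
Squared: 0.8222 (×9); 0.7398 (×7); 0.4230 (×10); 0.1552 (×32).
Sum = 21.774376; P₂ = 21.774376 / 121 = 0.1800.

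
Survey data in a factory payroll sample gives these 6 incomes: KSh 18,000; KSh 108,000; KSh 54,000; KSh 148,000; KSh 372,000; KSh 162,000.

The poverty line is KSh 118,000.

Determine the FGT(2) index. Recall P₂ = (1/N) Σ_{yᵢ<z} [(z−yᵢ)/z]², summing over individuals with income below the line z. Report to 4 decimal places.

Incomes under z: KSh 18,000, KSh 54,000, KSh 108,000 (q = 3 of N = 6).
Gap ratios (z−y)/z: (118000−18000)/118000 = 0.8475; (118000−54000)/118000 = 0.5424; (118000−108000)/118000 = 0.0847.
Squared: 0.7182; 0.2942; 0.0072.
Sum = 1.019535; P₂ = 1.019535 / 6 = 0.1699.

0.1699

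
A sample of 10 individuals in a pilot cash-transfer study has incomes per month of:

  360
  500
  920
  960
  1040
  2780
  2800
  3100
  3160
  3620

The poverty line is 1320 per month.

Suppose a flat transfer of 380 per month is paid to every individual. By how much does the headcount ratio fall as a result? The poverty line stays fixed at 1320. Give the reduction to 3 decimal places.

Before: below the line — 360, 500, 920, 960, 1040; headcount ratio = 0.50000.
After the 380 transfer: below the line — 740, 880, 1300; headcount ratio = 0.30000.
Reduction = 0.50000 − 0.30000 = 0.200.

0.200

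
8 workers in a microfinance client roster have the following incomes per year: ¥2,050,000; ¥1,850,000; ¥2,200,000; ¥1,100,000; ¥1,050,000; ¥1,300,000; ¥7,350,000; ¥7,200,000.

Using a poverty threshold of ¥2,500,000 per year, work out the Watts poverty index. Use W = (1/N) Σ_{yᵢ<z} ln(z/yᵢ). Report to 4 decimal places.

Incomes under z: ¥1,050,000, ¥1,100,000, ¥1,300,000, ¥1,850,000, ¥2,050,000, ¥2,200,000 (q = 6 of N = 8).
Log shortfalls: ln(2500000/1050000) = 0.8675; ln(2500000/1100000) = 0.8210; ln(2500000/1300000) = 0.6539; ln(2500000/1850000) = 0.3011; ln(2500000/2050000) = 0.1985; ln(2500000/2200000) = 0.1278.
W = 2.969797 / 8 = 0.3712.

0.3712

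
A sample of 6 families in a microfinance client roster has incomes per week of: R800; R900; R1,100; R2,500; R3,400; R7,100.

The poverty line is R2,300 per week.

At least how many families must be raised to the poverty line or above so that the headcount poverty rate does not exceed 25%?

Currently q = 3 of N = 6 are below the line (H = 0.500).
A headcount ratio of at most 25% allows at most ⌊0.25 × 6⌋ = 1 poor families.
So at least 3 − 1 = 2 must be lifted.

2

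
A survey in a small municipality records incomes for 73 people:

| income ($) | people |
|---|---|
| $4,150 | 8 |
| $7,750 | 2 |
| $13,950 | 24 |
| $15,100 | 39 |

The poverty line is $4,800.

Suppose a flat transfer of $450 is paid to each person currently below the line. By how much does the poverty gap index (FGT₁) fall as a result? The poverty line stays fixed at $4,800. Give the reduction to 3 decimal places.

0.010

Before: below the line — 8×$4,150; poverty gap index (FGT₁) = 0.01484.
After the $450 transfer: below the line — 8×$4,600; poverty gap index (FGT₁) = 0.00457.
Reduction = 0.01484 − 0.00457 = 0.010.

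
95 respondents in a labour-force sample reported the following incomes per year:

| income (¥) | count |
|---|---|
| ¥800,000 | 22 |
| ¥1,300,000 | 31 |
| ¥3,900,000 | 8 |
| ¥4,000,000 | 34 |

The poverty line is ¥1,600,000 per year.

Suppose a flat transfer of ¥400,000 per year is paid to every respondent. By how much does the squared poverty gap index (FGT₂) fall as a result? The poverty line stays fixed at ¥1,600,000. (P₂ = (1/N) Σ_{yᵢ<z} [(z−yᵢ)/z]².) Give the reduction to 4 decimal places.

0.0549

Before: below the line — 22×¥800,000, 31×¥1,300,000; squared poverty gap index (FGT₂) = 0.069367.
After the ¥400,000 transfer: below the line — 22×¥1,200,000; squared poverty gap index (FGT₂) = 0.014474.
Reduction = 0.069367 − 0.014474 = 0.0549.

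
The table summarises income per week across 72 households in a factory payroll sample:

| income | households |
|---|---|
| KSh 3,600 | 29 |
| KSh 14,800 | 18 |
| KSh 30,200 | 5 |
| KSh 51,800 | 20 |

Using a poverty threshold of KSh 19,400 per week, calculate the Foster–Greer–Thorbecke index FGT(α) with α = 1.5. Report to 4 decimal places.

0.3249

Below the line: 29×KSh 3,600, 18×KSh 14,800 (q = 47 of N = 72).
Normalized shortfalls: (19400−3600)/19400 = 0.8144 (×29); (19400−14800)/19400 = 0.2371 (×18).
Raised to α = 1.5: 0.73499 (×29); 0.11546 (×18).
Sum = 23.393081; FGT(1.5) = 23.393081 / 72 = 0.3249.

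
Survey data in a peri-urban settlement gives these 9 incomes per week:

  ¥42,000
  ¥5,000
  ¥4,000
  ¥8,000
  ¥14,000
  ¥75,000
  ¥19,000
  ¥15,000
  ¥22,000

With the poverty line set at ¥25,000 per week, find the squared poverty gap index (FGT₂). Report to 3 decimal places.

Incomes under z: ¥4,000, ¥5,000, ¥8,000, ¥14,000, ¥15,000, ¥19,000, ¥22,000 (q = 7 of N = 9).
Gap ratios (z−y)/z: (25000−4000)/25000 = 0.8400; (25000−5000)/25000 = 0.8000; (25000−8000)/25000 = 0.6800; (25000−14000)/25000 = 0.4400; (25000−15000)/25000 = 0.4000; (25000−19000)/25000 = 0.2400; (25000−22000)/25000 = 0.1200.
Squared: 0.7056; 0.6400; 0.4624; 0.1936; 0.1600; 0.0576; 0.0144.
Sum = 2.233600; P₂ = 2.233600 / 9 = 0.248.

0.248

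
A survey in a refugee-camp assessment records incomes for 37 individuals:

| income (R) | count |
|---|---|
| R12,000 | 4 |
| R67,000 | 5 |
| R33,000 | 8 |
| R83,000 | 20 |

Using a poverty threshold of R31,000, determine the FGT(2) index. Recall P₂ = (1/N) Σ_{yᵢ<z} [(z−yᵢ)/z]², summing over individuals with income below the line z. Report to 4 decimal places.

0.0406

Poor units: 4×R12,000 (q = 4 of N = 37).
Gap ratios (z−y)/z: (31000−12000)/31000 = 0.6129 (×4).
Squared: 0.3757 (×4).
Sum = 1.502601; P₂ = 1.502601 / 37 = 0.0406.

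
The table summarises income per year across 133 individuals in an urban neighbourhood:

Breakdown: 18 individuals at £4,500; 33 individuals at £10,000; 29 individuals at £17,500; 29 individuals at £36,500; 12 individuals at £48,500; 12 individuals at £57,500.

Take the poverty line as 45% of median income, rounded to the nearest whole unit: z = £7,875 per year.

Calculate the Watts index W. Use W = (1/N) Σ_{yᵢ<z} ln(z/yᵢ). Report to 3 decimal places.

Poor units: 18×£4,500 (q = 18 of N = 133).
ln(z/y) terms: ln(7875/4500) = 0.5596 (×18).
W = 10.073084 / 133 = 0.076.

0.076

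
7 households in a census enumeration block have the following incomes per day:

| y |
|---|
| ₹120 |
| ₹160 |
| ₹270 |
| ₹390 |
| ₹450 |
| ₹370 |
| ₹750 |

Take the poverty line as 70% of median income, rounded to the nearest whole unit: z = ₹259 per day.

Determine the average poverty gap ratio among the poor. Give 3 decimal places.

0.459

Incomes under z: ₹120, ₹160 (q = 2 of N = 7).
Shortfall ratios (z−y)/z: 0.5367, 0.3822; sum = 0.918919.
I averages over the q = 2 poor units only: 0.918919 / 2 = 0.459.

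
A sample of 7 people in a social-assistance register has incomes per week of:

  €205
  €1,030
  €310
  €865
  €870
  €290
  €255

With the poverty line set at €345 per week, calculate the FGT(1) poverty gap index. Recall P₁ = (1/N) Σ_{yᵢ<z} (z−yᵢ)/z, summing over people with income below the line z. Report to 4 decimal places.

Incomes under z: €205, €255, €290, €310 (q = 4 of N = 7).
Shortfall ratios: (345−205)/345 = 0.4058; (345−255)/345 = 0.2609; (345−290)/345 = 0.1594; (345−310)/345 = 0.1014.
Sum of shortfalls = 0.927536; P₁ averages over all N: 0.927536 / 7 = 0.1325.

0.1325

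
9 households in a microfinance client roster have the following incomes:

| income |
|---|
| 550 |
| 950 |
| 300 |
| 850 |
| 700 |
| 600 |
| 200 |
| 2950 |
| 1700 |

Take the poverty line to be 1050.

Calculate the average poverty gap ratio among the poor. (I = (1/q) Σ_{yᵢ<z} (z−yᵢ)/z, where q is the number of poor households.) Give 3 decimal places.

Below the line: 200, 300, 550, 600, 700, 850, 950 (q = 7 of N = 9).
Relative gaps: 0.8095, 0.7143, 0.4762, 0.4286, 0.3333, 0.1905, 0.0952; sum = 3.047619.
I averages over the q = 7 poor units only: 3.047619 / 7 = 0.435.

0.435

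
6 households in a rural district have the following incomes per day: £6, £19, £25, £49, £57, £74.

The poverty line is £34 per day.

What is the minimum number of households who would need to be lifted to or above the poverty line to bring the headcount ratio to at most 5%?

Currently q = 3 of N = 6 are below the line (H = 0.500).
A headcount ratio of at most 5% allows at most ⌊0.05 × 6⌋ = 0 poor households.
So at least 3 − 0 = 3 must be lifted.

3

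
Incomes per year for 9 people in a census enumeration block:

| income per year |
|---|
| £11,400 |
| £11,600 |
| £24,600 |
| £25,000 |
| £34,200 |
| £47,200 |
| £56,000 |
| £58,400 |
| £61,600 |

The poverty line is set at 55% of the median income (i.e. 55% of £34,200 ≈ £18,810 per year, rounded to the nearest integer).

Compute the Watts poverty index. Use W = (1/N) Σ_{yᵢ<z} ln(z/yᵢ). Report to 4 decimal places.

0.1094

Incomes under z: £11,400, £11,600 (q = 2 of N = 9).
ln(z/y) terms: ln(18810/11400) = 0.5008; ln(18810/11600) = 0.4834.
W = 0.984159 / 9 = 0.1094.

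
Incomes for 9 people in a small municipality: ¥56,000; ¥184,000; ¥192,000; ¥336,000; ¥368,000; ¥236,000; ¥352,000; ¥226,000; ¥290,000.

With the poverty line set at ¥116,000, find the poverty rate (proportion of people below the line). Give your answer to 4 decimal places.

0.1111

1 of the 9 people have income below ¥116,000.
H = 1/9 = 0.1111.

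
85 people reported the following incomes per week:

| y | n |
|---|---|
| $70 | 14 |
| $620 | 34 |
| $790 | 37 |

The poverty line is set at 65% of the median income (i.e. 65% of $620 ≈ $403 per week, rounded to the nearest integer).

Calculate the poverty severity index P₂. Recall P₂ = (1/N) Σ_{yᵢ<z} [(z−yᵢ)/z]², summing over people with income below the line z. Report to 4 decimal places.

0.1125

Below the line: 14×$70 (q = 14 of N = 85).
Relative gaps: (403−70)/403 = 0.8263 (×14).
Squared: 0.6828 (×14).
Sum = 9.558867; P₂ = 9.558867 / 85 = 0.1125.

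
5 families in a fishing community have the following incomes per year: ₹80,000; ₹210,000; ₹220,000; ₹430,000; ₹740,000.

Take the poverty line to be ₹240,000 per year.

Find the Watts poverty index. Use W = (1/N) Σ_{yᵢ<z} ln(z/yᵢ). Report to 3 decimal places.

0.264

Poor units: ₹80,000, ₹210,000, ₹220,000 (q = 3 of N = 5).
Log shortfalls: ln(240000/80000) = 1.0986; ln(240000/210000) = 0.1335; ln(240000/220000) = 0.0870.
W = 1.319155 / 5 = 0.264.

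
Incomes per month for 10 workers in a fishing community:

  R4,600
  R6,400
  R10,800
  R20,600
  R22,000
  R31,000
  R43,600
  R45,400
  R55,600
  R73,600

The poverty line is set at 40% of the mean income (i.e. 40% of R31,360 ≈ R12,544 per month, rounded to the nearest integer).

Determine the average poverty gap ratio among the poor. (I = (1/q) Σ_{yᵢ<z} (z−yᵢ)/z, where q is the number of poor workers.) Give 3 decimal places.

Below the line: R4,600, R6,400, R10,800 (q = 3 of N = 10).
Shortfall ratios (z−y)/z: 0.6333, 0.4898, 0.1390; sum = 1.262117.
I averages over the q = 3 poor units only: 1.262117 / 3 = 0.421.

0.421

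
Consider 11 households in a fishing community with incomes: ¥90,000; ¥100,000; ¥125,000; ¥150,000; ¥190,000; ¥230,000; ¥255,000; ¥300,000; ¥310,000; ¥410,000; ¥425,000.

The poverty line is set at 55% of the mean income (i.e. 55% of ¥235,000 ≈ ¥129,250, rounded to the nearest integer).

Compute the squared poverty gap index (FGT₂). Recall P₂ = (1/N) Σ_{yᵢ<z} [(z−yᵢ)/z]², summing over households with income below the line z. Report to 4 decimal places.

Incomes under z: ¥90,000, ¥100,000, ¥125,000 (q = 3 of N = 11).
Relative gaps: (129250−90000)/129250 = 0.3037; (129250−100000)/129250 = 0.2263; (129250−125000)/129250 = 0.0329.
Squared: 0.0922; 0.0512; 0.0011.
Sum = 0.144514; P₂ = 0.144514 / 11 = 0.0131.

0.0131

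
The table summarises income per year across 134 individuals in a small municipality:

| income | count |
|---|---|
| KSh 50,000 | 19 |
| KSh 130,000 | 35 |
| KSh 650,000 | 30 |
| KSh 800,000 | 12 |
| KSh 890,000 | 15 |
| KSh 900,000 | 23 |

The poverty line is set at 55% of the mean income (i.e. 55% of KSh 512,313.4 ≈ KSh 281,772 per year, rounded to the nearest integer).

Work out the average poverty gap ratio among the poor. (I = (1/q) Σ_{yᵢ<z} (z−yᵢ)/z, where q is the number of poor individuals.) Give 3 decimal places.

Below z: 19×KSh 50,000, 35×KSh 130,000 (q = 54 of N = 134).
Relative gaps: 0.8226 (×19), 0.5386 (×35); sum = 34.480672.
I averages over the q = 54 poor units only: 34.480672 / 54 = 0.639.

0.639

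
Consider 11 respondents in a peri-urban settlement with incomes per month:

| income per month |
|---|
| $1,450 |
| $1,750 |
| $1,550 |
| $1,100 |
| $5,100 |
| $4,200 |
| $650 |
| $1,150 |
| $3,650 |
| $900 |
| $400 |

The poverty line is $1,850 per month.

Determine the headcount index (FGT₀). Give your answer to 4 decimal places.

8 of the 11 respondents have income below $1,850.
H = 8/11 = 0.7273.

0.7273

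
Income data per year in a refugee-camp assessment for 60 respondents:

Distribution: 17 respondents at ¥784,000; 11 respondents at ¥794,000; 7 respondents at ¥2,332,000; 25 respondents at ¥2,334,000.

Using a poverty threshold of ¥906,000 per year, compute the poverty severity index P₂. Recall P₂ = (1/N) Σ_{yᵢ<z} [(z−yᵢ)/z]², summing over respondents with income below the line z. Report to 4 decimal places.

0.0079

Incomes under z: 17×¥784,000, 11×¥794,000 (q = 28 of N = 60).
Normalized shortfalls: (906000−784000)/906000 = 0.1347 (×17); (906000−794000)/906000 = 0.1236 (×11).
Squared: 0.0181 (×17); 0.0153 (×11).
Sum = 0.476358; P₂ = 0.476358 / 60 = 0.0079.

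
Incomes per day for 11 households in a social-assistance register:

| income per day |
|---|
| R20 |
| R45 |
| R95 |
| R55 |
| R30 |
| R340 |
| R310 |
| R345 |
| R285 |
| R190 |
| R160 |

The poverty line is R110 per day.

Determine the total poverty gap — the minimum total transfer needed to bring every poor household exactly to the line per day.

R305

Incomes under z: R20, R30, R45, R55, R95 (q = 5 of N = 11).
Individual gaps: 110−20 = 90; 110−30 = 80; 110−45 = 65; 110−55 = 55; 110−95 = 15.
Aggregate gap = R305.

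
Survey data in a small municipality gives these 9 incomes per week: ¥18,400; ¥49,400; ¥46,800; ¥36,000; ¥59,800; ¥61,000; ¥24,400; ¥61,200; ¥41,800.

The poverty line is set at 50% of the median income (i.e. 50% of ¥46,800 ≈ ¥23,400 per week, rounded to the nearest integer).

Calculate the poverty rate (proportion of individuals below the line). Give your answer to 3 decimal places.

1 of the 9 individuals have income below ¥23,400.
H = 1/9 = 0.111.

0.111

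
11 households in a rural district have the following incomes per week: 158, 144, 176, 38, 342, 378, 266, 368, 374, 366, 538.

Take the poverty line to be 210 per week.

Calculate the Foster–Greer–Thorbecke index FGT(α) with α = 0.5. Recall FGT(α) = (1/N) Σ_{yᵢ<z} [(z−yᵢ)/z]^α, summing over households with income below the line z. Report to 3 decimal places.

Below z: 38, 144, 158, 176 (q = 4 of N = 11).
Gap ratios (z−y)/z: (210−38)/210 = 0.8190; (210−144)/210 = 0.3143; (210−158)/210 = 0.2476; (210−176)/210 = 0.1619.
Raised to α = 0.5: 0.90501; 0.56061; 0.49761; 0.40237.
Sum = 2.365612; FGT(0.5) = 2.365612 / 11 = 0.215.

0.215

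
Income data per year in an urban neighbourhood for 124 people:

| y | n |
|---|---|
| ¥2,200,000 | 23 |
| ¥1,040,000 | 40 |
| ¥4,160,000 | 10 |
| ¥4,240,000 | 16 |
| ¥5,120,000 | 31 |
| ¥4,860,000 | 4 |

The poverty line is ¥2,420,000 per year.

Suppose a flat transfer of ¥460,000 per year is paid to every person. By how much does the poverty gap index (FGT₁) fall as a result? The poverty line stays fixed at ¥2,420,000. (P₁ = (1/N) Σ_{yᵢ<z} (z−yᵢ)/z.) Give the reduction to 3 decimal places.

Before: below the line — 40×¥1,040,000, 23×¥2,200,000; poverty gap index (FGT₁) = 0.20081.
After the ¥460,000 transfer: below the line — 40×¥1,500,000; poverty gap index (FGT₁) = 0.12263.
Reduction = 0.20081 − 0.12263 = 0.078.

0.078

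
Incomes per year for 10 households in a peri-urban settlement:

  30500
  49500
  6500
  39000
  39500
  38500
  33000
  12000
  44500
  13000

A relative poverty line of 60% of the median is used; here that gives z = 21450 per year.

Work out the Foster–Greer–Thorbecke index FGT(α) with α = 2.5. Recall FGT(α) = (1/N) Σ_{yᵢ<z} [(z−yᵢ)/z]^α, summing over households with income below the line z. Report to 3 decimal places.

Poor units: 6500, 12000, 13000 (q = 3 of N = 10).
Normalized shortfalls: (21450−6500)/21450 = 0.6970; (21450−12000)/21450 = 0.4406; (21450−13000)/21450 = 0.3939.
Raised to α = 2.5: 0.40554; 0.12883; 0.09740.
Sum = 0.631773; FGT(2.5) = 0.631773 / 10 = 0.063.

0.063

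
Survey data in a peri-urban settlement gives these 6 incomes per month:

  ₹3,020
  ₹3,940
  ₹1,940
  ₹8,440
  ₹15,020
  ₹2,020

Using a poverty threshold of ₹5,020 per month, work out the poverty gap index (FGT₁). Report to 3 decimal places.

Poor units: ₹1,940, ₹2,020, ₹3,020, ₹3,940 (q = 4 of N = 6).
Gap ratios (z−y)/z: (5020−1940)/5020 = 0.6135; (5020−2020)/5020 = 0.5976; (5020−3020)/5020 = 0.3984; (5020−3940)/5020 = 0.2151.
Σ = 1.824701. Dividing by the full population N = 6 gives P₁ = 0.304.

0.304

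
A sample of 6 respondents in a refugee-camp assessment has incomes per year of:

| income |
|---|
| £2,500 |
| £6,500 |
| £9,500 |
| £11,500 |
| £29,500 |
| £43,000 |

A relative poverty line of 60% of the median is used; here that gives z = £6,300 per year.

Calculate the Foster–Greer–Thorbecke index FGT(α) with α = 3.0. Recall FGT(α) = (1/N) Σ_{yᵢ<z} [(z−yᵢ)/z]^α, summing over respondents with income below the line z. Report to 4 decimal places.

0.0366

Incomes under z: £2,500 (q = 1 of N = 6).
Shortfall ratios: (6300−2500)/6300 = 0.6032.
Raised to α = 3.0: 0.21945.
Sum = 0.219447; FGT(3.0) = 0.219447 / 6 = 0.0366.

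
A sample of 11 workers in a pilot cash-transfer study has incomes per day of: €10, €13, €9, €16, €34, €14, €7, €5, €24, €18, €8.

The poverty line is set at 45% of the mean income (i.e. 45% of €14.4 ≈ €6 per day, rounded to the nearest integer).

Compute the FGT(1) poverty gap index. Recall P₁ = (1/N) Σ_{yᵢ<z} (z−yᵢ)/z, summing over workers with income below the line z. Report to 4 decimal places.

0.0152

Below z: €5 (q = 1 of N = 11).
Normalized shortfalls: (6−5)/6 = 0.1667.
Σ = 0.166667. Dividing by the full population N = 11 gives P₁ = 0.0152.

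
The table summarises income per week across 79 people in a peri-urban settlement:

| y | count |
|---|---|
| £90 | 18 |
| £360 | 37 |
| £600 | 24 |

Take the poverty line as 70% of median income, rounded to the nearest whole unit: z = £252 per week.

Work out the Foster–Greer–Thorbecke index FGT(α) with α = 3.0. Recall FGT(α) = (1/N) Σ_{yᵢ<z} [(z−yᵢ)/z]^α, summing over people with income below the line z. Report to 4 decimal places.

Poor units: 18×£90 (q = 18 of N = 79).
Normalized shortfalls: (252−90)/252 = 0.6429 (×18).
Raised to α = 3.0: 0.26567 (×18).
Sum = 4.782070; FGT(3.0) = 4.782070 / 79 = 0.0605.

0.0605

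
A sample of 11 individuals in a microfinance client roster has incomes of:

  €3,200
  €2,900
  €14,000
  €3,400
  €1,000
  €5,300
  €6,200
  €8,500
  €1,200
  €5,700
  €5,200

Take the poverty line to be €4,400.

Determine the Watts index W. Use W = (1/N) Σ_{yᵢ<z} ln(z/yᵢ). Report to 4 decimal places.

Below z: €1,000, €1,200, €2,900, €3,200, €3,400 (q = 5 of N = 11).
Log gaps: ln(4400/1000) = 1.4816; ln(4400/1200) = 1.2993; ln(4400/2900) = 0.4169; ln(4400/3200) = 0.3185; ln(4400/3400) = 0.2578.
W = 3.774064 / 11 = 0.3431.

0.3431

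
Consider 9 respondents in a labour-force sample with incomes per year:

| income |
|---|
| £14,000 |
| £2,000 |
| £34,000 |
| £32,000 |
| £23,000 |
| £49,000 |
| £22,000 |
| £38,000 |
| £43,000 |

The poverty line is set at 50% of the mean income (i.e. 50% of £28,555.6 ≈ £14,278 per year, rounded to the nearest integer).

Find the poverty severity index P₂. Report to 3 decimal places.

0.082

Below z: £2,000, £14,000 (q = 2 of N = 9).
Shortfall ratios: (14278−2000)/14278 = 0.8599; (14278−14000)/14278 = 0.0195.
Squared: 0.7395; 0.0004.
Sum = 0.739849; P₂ = 0.739849 / 9 = 0.082.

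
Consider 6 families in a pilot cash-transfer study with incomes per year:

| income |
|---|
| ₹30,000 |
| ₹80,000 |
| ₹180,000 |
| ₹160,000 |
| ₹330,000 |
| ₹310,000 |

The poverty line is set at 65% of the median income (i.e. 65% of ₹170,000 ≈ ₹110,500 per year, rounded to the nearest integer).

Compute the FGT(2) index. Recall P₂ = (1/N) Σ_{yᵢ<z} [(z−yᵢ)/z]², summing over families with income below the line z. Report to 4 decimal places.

0.1012

Incomes under z: ₹30,000, ₹80,000 (q = 2 of N = 6).
Relative gaps: (110500−30000)/110500 = 0.7285; (110500−80000)/110500 = 0.2760.
Squared: 0.5307; 0.0762.
Sum = 0.606908; P₂ = 0.606908 / 6 = 0.1012.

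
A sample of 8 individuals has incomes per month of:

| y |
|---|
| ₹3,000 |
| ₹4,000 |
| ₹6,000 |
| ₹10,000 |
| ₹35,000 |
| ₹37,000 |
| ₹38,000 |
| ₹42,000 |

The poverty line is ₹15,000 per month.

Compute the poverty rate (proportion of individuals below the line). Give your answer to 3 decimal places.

4 of the 8 individuals have income below ₹15,000.
H = 4/8 = 0.500.

0.500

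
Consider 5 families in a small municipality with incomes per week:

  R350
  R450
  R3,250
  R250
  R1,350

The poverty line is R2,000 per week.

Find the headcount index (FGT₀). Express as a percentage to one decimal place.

4 of the 5 families have income below R2,000.
H = 4/5 = 80.0%.

80.0%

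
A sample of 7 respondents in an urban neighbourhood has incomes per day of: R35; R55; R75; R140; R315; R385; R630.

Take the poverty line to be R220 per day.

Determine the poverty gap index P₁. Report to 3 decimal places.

0.373

Incomes under z: R35, R55, R75, R140 (q = 4 of N = 7).
Shortfall ratios: (220−35)/220 = 0.8409; (220−55)/220 = 0.7500; (220−75)/220 = 0.6591; (220−140)/220 = 0.3636.
Sum of shortfalls = 2.613636; P₁ averages over all N: 2.613636 / 7 = 0.373.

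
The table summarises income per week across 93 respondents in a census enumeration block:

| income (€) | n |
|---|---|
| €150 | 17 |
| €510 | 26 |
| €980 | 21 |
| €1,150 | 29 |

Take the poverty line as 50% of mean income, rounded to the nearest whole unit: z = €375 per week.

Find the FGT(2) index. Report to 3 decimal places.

Poor units: 17×€150 (q = 17 of N = 93).
Relative gaps: (375−150)/375 = 0.6000 (×17).
Squared: 0.3600 (×17).
Sum = 6.120000; P₂ = 6.120000 / 93 = 0.066.

0.066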